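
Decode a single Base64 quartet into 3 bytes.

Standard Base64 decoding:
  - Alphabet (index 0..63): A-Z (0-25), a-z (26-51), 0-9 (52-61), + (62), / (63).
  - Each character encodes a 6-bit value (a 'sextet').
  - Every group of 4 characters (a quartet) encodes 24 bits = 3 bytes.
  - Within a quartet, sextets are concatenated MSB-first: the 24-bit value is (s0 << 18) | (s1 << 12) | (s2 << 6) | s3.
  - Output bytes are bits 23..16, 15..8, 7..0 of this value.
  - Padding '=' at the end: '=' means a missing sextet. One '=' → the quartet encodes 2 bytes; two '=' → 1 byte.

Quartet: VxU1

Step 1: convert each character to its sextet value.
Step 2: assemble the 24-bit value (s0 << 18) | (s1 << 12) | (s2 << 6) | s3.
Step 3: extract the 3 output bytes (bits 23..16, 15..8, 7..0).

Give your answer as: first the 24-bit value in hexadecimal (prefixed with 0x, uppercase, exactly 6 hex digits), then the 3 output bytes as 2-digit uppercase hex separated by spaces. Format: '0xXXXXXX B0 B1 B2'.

Sextets: V=21, x=49, U=20, 1=53
24-bit: (21<<18) | (49<<12) | (20<<6) | 53
      = 0x540000 | 0x031000 | 0x000500 | 0x000035
      = 0x571535
Bytes: (v>>16)&0xFF=57, (v>>8)&0xFF=15, v&0xFF=35

Answer: 0x571535 57 15 35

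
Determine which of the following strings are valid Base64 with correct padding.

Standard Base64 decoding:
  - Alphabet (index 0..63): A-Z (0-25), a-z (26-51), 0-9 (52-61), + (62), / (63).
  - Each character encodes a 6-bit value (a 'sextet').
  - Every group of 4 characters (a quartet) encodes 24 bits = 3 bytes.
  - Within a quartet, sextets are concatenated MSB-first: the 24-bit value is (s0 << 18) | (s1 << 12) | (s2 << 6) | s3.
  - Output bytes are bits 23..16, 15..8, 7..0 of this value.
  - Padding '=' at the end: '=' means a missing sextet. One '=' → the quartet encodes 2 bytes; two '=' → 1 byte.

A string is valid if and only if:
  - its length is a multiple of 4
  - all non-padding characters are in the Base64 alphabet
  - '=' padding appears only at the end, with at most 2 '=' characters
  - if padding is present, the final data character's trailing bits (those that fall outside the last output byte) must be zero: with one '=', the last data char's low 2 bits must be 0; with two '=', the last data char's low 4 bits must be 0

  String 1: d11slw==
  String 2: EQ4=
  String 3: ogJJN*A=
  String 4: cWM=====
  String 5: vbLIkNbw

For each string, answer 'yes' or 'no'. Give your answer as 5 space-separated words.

String 1: 'd11slw==' → valid
String 2: 'EQ4=' → valid
String 3: 'ogJJN*A=' → invalid (bad char(s): ['*'])
String 4: 'cWM=====' → invalid (5 pad chars (max 2))
String 5: 'vbLIkNbw' → valid

Answer: yes yes no no yes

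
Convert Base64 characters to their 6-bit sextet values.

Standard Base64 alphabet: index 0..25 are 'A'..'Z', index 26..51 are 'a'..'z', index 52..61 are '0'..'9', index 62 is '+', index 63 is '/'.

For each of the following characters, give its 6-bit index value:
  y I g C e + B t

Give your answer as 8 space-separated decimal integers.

'y': a..z range, 26 + ord('y') − ord('a') = 50
'I': A..Z range, ord('I') − ord('A') = 8
'g': a..z range, 26 + ord('g') − ord('a') = 32
'C': A..Z range, ord('C') − ord('A') = 2
'e': a..z range, 26 + ord('e') − ord('a') = 30
'+': index 62
'B': A..Z range, ord('B') − ord('A') = 1
't': a..z range, 26 + ord('t') − ord('a') = 45

Answer: 50 8 32 2 30 62 1 45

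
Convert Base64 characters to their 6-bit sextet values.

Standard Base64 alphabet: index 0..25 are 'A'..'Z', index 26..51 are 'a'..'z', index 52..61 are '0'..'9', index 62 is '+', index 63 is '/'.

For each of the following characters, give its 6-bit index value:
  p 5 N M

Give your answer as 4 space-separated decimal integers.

'p': a..z range, 26 + ord('p') − ord('a') = 41
'5': 0..9 range, 52 + ord('5') − ord('0') = 57
'N': A..Z range, ord('N') − ord('A') = 13
'M': A..Z range, ord('M') − ord('A') = 12

Answer: 41 57 13 12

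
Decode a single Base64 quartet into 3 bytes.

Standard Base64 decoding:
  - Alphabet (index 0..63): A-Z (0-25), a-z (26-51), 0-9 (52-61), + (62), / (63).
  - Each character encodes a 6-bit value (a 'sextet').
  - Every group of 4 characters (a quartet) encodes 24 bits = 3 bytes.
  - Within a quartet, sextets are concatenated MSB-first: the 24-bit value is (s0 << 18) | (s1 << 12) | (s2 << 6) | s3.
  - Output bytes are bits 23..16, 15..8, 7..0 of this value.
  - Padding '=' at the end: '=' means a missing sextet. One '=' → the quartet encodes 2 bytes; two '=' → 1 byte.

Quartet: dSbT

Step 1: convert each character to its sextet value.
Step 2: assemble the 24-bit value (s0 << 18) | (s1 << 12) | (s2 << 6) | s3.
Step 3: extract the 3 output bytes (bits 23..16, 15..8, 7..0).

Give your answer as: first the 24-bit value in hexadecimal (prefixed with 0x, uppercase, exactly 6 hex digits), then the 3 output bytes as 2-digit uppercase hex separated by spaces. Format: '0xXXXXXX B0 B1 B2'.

Sextets: d=29, S=18, b=27, T=19
24-bit: (29<<18) | (18<<12) | (27<<6) | 19
      = 0x740000 | 0x012000 | 0x0006C0 | 0x000013
      = 0x7526D3
Bytes: (v>>16)&0xFF=75, (v>>8)&0xFF=26, v&0xFF=D3

Answer: 0x7526D3 75 26 D3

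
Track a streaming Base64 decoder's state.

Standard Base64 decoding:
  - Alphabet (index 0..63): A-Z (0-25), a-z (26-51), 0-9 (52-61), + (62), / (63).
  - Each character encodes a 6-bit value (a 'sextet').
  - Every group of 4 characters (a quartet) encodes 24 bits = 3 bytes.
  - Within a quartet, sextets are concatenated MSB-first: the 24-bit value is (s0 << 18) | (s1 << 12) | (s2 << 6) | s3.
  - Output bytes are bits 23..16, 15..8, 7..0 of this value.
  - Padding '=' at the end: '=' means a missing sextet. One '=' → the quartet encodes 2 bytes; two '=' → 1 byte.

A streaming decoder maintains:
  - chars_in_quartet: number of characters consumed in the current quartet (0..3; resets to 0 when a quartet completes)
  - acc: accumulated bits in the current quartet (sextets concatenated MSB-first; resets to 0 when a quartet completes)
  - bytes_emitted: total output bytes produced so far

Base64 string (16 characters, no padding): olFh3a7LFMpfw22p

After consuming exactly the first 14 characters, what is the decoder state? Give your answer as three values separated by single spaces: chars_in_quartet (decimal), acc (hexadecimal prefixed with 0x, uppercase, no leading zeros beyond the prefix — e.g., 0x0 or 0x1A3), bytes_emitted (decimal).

After char 0 ('o'=40): chars_in_quartet=1 acc=0x28 bytes_emitted=0
After char 1 ('l'=37): chars_in_quartet=2 acc=0xA25 bytes_emitted=0
After char 2 ('F'=5): chars_in_quartet=3 acc=0x28945 bytes_emitted=0
After char 3 ('h'=33): chars_in_quartet=4 acc=0xA25161 -> emit A2 51 61, reset; bytes_emitted=3
After char 4 ('3'=55): chars_in_quartet=1 acc=0x37 bytes_emitted=3
After char 5 ('a'=26): chars_in_quartet=2 acc=0xDDA bytes_emitted=3
After char 6 ('7'=59): chars_in_quartet=3 acc=0x376BB bytes_emitted=3
After char 7 ('L'=11): chars_in_quartet=4 acc=0xDDAECB -> emit DD AE CB, reset; bytes_emitted=6
After char 8 ('F'=5): chars_in_quartet=1 acc=0x5 bytes_emitted=6
After char 9 ('M'=12): chars_in_quartet=2 acc=0x14C bytes_emitted=6
After char 10 ('p'=41): chars_in_quartet=3 acc=0x5329 bytes_emitted=6
After char 11 ('f'=31): chars_in_quartet=4 acc=0x14CA5F -> emit 14 CA 5F, reset; bytes_emitted=9
After char 12 ('w'=48): chars_in_quartet=1 acc=0x30 bytes_emitted=9
After char 13 ('2'=54): chars_in_quartet=2 acc=0xC36 bytes_emitted=9

Answer: 2 0xC36 9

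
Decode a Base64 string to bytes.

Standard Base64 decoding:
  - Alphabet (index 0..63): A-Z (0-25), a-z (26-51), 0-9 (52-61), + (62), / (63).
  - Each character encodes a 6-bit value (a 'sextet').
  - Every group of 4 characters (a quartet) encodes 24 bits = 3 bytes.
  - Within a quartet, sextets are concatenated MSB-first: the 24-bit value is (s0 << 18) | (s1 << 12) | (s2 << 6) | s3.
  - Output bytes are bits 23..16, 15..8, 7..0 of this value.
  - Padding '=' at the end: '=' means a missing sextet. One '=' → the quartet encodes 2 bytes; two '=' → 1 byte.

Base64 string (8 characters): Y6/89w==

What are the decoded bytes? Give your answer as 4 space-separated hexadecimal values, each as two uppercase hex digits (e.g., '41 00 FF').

Answer: 63 AF FC F7

Derivation:
After char 0 ('Y'=24): chars_in_quartet=1 acc=0x18 bytes_emitted=0
After char 1 ('6'=58): chars_in_quartet=2 acc=0x63A bytes_emitted=0
After char 2 ('/'=63): chars_in_quartet=3 acc=0x18EBF bytes_emitted=0
After char 3 ('8'=60): chars_in_quartet=4 acc=0x63AFFC -> emit 63 AF FC, reset; bytes_emitted=3
After char 4 ('9'=61): chars_in_quartet=1 acc=0x3D bytes_emitted=3
After char 5 ('w'=48): chars_in_quartet=2 acc=0xF70 bytes_emitted=3
Padding '==': partial quartet acc=0xF70 -> emit F7; bytes_emitted=4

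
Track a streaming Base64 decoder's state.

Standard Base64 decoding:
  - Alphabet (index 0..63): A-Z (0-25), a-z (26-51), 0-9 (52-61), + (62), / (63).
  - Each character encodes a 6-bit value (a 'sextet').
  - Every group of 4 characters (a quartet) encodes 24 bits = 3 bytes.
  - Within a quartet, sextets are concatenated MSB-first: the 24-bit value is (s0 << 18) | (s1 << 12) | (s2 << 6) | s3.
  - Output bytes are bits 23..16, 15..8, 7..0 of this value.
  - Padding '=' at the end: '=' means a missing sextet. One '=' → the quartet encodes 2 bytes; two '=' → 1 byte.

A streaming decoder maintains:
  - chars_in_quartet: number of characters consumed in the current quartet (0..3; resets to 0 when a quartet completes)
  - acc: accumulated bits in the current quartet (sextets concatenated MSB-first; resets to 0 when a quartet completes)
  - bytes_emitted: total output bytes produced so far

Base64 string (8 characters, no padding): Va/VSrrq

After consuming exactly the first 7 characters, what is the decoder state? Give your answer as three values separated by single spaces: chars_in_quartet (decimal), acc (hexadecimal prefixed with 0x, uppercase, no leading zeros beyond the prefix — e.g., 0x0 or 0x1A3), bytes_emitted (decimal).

Answer: 3 0x12AEB 3

Derivation:
After char 0 ('V'=21): chars_in_quartet=1 acc=0x15 bytes_emitted=0
After char 1 ('a'=26): chars_in_quartet=2 acc=0x55A bytes_emitted=0
After char 2 ('/'=63): chars_in_quartet=3 acc=0x156BF bytes_emitted=0
After char 3 ('V'=21): chars_in_quartet=4 acc=0x55AFD5 -> emit 55 AF D5, reset; bytes_emitted=3
After char 4 ('S'=18): chars_in_quartet=1 acc=0x12 bytes_emitted=3
After char 5 ('r'=43): chars_in_quartet=2 acc=0x4AB bytes_emitted=3
After char 6 ('r'=43): chars_in_quartet=3 acc=0x12AEB bytes_emitted=3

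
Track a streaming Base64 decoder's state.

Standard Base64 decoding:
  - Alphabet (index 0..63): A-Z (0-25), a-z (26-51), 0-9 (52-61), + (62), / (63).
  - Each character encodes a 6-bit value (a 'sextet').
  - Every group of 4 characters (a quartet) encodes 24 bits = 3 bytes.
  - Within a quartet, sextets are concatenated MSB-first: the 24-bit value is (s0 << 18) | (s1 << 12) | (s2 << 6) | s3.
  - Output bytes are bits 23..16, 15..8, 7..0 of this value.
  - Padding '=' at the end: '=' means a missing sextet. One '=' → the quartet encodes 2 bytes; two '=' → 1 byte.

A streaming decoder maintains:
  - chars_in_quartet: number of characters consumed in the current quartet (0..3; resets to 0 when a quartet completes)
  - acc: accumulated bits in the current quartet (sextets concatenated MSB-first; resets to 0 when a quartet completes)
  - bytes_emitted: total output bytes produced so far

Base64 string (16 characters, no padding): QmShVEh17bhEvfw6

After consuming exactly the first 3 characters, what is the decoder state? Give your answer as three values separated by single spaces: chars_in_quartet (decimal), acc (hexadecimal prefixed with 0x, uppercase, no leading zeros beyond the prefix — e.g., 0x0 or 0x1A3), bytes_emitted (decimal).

Answer: 3 0x10992 0

Derivation:
After char 0 ('Q'=16): chars_in_quartet=1 acc=0x10 bytes_emitted=0
After char 1 ('m'=38): chars_in_quartet=2 acc=0x426 bytes_emitted=0
After char 2 ('S'=18): chars_in_quartet=3 acc=0x10992 bytes_emitted=0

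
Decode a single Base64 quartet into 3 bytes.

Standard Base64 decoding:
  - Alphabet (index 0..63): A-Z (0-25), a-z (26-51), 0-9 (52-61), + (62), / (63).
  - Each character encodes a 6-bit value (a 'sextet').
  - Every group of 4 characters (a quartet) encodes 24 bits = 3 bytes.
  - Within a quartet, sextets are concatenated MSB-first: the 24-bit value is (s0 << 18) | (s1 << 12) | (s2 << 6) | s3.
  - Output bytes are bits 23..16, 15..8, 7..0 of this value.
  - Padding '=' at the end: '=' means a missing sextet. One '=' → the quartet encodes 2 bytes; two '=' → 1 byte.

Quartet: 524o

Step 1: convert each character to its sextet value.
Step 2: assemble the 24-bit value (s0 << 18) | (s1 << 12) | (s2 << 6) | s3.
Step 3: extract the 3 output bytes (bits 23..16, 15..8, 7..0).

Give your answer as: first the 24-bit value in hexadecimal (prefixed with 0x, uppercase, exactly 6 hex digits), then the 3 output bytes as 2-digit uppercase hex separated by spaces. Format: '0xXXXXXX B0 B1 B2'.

Answer: 0xE76E28 E7 6E 28

Derivation:
Sextets: 5=57, 2=54, 4=56, o=40
24-bit: (57<<18) | (54<<12) | (56<<6) | 40
      = 0xE40000 | 0x036000 | 0x000E00 | 0x000028
      = 0xE76E28
Bytes: (v>>16)&0xFF=E7, (v>>8)&0xFF=6E, v&0xFF=28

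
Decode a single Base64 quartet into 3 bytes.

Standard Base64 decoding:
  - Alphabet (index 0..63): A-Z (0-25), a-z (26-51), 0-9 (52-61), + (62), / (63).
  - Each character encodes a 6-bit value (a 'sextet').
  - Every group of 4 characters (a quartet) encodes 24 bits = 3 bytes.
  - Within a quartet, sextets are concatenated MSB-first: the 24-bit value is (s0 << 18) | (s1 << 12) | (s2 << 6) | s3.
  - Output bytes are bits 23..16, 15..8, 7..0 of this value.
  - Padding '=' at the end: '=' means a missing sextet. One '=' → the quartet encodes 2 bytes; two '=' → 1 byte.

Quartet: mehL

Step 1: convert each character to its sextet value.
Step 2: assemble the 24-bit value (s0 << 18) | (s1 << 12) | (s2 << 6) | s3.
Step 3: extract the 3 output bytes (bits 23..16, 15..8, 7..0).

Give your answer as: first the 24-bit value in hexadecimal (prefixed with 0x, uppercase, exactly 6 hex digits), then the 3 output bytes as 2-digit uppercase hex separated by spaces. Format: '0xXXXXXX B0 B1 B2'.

Sextets: m=38, e=30, h=33, L=11
24-bit: (38<<18) | (30<<12) | (33<<6) | 11
      = 0x980000 | 0x01E000 | 0x000840 | 0x00000B
      = 0x99E84B
Bytes: (v>>16)&0xFF=99, (v>>8)&0xFF=E8, v&0xFF=4B

Answer: 0x99E84B 99 E8 4B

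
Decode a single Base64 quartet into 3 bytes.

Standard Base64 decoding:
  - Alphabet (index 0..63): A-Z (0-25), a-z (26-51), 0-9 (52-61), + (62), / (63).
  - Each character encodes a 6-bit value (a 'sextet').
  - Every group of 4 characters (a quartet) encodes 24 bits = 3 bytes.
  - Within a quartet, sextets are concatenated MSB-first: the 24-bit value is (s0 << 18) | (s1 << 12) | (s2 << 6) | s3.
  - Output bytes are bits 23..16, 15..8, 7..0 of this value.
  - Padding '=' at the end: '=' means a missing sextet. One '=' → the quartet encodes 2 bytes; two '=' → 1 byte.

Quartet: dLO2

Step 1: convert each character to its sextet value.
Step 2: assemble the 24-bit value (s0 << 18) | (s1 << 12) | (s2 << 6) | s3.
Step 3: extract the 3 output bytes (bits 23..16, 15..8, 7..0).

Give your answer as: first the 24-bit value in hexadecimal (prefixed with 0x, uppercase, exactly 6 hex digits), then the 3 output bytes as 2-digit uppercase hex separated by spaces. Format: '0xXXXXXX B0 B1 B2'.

Sextets: d=29, L=11, O=14, 2=54
24-bit: (29<<18) | (11<<12) | (14<<6) | 54
      = 0x740000 | 0x00B000 | 0x000380 | 0x000036
      = 0x74B3B6
Bytes: (v>>16)&0xFF=74, (v>>8)&0xFF=B3, v&0xFF=B6

Answer: 0x74B3B6 74 B3 B6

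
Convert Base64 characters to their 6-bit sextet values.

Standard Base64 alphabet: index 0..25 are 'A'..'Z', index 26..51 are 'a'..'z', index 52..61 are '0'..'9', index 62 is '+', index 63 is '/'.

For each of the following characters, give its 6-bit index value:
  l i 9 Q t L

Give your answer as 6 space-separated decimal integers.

'l': a..z range, 26 + ord('l') − ord('a') = 37
'i': a..z range, 26 + ord('i') − ord('a') = 34
'9': 0..9 range, 52 + ord('9') − ord('0') = 61
'Q': A..Z range, ord('Q') − ord('A') = 16
't': a..z range, 26 + ord('t') − ord('a') = 45
'L': A..Z range, ord('L') − ord('A') = 11

Answer: 37 34 61 16 45 11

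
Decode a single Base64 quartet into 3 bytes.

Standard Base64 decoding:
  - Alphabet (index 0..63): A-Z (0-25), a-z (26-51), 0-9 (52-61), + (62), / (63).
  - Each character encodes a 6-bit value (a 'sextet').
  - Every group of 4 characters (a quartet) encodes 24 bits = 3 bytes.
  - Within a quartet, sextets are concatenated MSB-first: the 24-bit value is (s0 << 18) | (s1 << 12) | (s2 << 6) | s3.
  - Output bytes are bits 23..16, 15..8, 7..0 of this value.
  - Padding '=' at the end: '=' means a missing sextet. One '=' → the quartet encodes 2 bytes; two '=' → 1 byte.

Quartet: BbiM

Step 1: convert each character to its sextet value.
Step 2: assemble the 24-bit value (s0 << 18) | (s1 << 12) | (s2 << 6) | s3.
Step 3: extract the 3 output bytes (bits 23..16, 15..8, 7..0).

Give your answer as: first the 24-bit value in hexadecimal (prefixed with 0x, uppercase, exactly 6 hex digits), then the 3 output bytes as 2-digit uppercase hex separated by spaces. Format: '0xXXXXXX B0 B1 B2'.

Sextets: B=1, b=27, i=34, M=12
24-bit: (1<<18) | (27<<12) | (34<<6) | 12
      = 0x040000 | 0x01B000 | 0x000880 | 0x00000C
      = 0x05B88C
Bytes: (v>>16)&0xFF=05, (v>>8)&0xFF=B8, v&0xFF=8C

Answer: 0x05B88C 05 B8 8C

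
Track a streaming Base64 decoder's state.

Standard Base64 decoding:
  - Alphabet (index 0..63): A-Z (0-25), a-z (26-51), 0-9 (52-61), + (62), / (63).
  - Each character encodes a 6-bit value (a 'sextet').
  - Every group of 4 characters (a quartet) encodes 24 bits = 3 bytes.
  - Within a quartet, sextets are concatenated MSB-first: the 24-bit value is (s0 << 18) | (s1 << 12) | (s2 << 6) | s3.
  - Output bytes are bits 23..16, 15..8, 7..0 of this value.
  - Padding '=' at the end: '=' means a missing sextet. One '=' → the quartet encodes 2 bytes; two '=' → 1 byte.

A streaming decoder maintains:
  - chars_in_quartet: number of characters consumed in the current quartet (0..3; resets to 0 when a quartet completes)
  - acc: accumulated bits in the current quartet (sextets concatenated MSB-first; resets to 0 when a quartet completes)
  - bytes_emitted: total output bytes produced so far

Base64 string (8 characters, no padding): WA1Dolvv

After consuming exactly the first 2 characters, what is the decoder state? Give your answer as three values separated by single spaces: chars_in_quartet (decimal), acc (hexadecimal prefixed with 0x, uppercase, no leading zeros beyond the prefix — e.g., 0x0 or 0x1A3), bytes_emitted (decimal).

Answer: 2 0x580 0

Derivation:
After char 0 ('W'=22): chars_in_quartet=1 acc=0x16 bytes_emitted=0
After char 1 ('A'=0): chars_in_quartet=2 acc=0x580 bytes_emitted=0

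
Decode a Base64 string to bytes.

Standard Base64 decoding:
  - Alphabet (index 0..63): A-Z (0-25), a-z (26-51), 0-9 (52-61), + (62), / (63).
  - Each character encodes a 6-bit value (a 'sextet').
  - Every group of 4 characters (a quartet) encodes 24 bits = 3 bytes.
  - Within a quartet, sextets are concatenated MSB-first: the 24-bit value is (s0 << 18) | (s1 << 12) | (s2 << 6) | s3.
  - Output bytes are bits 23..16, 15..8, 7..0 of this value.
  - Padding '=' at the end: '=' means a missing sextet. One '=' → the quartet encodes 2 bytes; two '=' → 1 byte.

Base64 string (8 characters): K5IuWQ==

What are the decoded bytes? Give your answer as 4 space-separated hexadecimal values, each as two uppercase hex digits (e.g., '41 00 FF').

After char 0 ('K'=10): chars_in_quartet=1 acc=0xA bytes_emitted=0
After char 1 ('5'=57): chars_in_quartet=2 acc=0x2B9 bytes_emitted=0
After char 2 ('I'=8): chars_in_quartet=3 acc=0xAE48 bytes_emitted=0
After char 3 ('u'=46): chars_in_quartet=4 acc=0x2B922E -> emit 2B 92 2E, reset; bytes_emitted=3
After char 4 ('W'=22): chars_in_quartet=1 acc=0x16 bytes_emitted=3
After char 5 ('Q'=16): chars_in_quartet=2 acc=0x590 bytes_emitted=3
Padding '==': partial quartet acc=0x590 -> emit 59; bytes_emitted=4

Answer: 2B 92 2E 59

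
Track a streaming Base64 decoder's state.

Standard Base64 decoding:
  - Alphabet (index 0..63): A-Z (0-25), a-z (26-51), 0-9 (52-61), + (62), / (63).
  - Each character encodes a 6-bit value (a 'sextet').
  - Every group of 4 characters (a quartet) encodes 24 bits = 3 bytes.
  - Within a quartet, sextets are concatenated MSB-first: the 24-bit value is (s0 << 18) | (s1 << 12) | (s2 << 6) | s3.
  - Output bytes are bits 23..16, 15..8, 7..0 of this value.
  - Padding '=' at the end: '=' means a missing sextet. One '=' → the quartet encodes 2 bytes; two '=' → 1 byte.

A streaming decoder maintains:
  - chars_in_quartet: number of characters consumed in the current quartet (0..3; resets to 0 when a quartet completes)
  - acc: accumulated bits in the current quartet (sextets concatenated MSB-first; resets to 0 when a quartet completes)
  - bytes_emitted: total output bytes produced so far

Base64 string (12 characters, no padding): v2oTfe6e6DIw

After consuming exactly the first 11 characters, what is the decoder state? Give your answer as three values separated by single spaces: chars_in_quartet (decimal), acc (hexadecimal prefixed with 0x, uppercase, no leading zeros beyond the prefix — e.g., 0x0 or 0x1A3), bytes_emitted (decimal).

Answer: 3 0x3A0C8 6

Derivation:
After char 0 ('v'=47): chars_in_quartet=1 acc=0x2F bytes_emitted=0
After char 1 ('2'=54): chars_in_quartet=2 acc=0xBF6 bytes_emitted=0
After char 2 ('o'=40): chars_in_quartet=3 acc=0x2FDA8 bytes_emitted=0
After char 3 ('T'=19): chars_in_quartet=4 acc=0xBF6A13 -> emit BF 6A 13, reset; bytes_emitted=3
After char 4 ('f'=31): chars_in_quartet=1 acc=0x1F bytes_emitted=3
After char 5 ('e'=30): chars_in_quartet=2 acc=0x7DE bytes_emitted=3
After char 6 ('6'=58): chars_in_quartet=3 acc=0x1F7BA bytes_emitted=3
After char 7 ('e'=30): chars_in_quartet=4 acc=0x7DEE9E -> emit 7D EE 9E, reset; bytes_emitted=6
After char 8 ('6'=58): chars_in_quartet=1 acc=0x3A bytes_emitted=6
After char 9 ('D'=3): chars_in_quartet=2 acc=0xE83 bytes_emitted=6
After char 10 ('I'=8): chars_in_quartet=3 acc=0x3A0C8 bytes_emitted=6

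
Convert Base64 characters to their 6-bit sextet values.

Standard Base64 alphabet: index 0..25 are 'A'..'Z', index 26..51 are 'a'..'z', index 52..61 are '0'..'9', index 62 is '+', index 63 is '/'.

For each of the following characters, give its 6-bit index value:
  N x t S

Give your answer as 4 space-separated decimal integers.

'N': A..Z range, ord('N') − ord('A') = 13
'x': a..z range, 26 + ord('x') − ord('a') = 49
't': a..z range, 26 + ord('t') − ord('a') = 45
'S': A..Z range, ord('S') − ord('A') = 18

Answer: 13 49 45 18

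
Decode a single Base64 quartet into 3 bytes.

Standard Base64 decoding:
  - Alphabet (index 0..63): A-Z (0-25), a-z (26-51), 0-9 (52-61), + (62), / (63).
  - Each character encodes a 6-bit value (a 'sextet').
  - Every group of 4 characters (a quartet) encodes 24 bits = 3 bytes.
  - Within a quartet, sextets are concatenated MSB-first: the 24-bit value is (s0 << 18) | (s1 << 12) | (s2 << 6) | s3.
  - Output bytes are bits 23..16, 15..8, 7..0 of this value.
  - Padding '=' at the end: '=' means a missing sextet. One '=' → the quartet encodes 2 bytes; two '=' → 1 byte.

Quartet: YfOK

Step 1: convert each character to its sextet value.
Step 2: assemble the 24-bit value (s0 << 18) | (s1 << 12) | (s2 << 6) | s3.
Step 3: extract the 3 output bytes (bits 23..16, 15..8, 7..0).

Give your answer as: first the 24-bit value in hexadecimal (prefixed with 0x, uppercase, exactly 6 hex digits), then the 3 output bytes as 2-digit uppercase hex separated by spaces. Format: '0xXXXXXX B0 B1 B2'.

Answer: 0x61F38A 61 F3 8A

Derivation:
Sextets: Y=24, f=31, O=14, K=10
24-bit: (24<<18) | (31<<12) | (14<<6) | 10
      = 0x600000 | 0x01F000 | 0x000380 | 0x00000A
      = 0x61F38A
Bytes: (v>>16)&0xFF=61, (v>>8)&0xFF=F3, v&0xFF=8A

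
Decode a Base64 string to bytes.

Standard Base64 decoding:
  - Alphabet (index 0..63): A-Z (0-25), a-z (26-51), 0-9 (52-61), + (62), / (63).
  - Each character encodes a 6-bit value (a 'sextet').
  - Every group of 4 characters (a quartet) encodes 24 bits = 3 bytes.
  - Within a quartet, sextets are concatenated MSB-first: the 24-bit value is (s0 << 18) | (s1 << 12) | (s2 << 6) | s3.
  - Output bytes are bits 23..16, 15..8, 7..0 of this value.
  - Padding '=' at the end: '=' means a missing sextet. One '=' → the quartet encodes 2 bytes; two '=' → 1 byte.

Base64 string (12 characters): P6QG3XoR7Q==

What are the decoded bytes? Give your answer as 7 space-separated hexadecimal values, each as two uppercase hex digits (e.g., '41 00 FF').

Answer: 3F A4 06 DD 7A 11 ED

Derivation:
After char 0 ('P'=15): chars_in_quartet=1 acc=0xF bytes_emitted=0
After char 1 ('6'=58): chars_in_quartet=2 acc=0x3FA bytes_emitted=0
After char 2 ('Q'=16): chars_in_quartet=3 acc=0xFE90 bytes_emitted=0
After char 3 ('G'=6): chars_in_quartet=4 acc=0x3FA406 -> emit 3F A4 06, reset; bytes_emitted=3
After char 4 ('3'=55): chars_in_quartet=1 acc=0x37 bytes_emitted=3
After char 5 ('X'=23): chars_in_quartet=2 acc=0xDD7 bytes_emitted=3
After char 6 ('o'=40): chars_in_quartet=3 acc=0x375E8 bytes_emitted=3
After char 7 ('R'=17): chars_in_quartet=4 acc=0xDD7A11 -> emit DD 7A 11, reset; bytes_emitted=6
After char 8 ('7'=59): chars_in_quartet=1 acc=0x3B bytes_emitted=6
After char 9 ('Q'=16): chars_in_quartet=2 acc=0xED0 bytes_emitted=6
Padding '==': partial quartet acc=0xED0 -> emit ED; bytes_emitted=7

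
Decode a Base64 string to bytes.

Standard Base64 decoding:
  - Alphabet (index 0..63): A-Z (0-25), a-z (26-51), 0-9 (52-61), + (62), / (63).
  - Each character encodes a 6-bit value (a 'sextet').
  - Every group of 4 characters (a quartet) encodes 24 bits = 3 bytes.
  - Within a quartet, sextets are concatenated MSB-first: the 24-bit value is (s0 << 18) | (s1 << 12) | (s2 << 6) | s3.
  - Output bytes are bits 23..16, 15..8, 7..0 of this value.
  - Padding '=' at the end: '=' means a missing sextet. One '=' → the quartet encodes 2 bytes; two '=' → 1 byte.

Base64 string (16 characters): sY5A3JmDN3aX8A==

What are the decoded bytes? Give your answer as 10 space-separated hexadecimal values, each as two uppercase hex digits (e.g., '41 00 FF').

After char 0 ('s'=44): chars_in_quartet=1 acc=0x2C bytes_emitted=0
After char 1 ('Y'=24): chars_in_quartet=2 acc=0xB18 bytes_emitted=0
After char 2 ('5'=57): chars_in_quartet=3 acc=0x2C639 bytes_emitted=0
After char 3 ('A'=0): chars_in_quartet=4 acc=0xB18E40 -> emit B1 8E 40, reset; bytes_emitted=3
After char 4 ('3'=55): chars_in_quartet=1 acc=0x37 bytes_emitted=3
After char 5 ('J'=9): chars_in_quartet=2 acc=0xDC9 bytes_emitted=3
After char 6 ('m'=38): chars_in_quartet=3 acc=0x37266 bytes_emitted=3
After char 7 ('D'=3): chars_in_quartet=4 acc=0xDC9983 -> emit DC 99 83, reset; bytes_emitted=6
After char 8 ('N'=13): chars_in_quartet=1 acc=0xD bytes_emitted=6
After char 9 ('3'=55): chars_in_quartet=2 acc=0x377 bytes_emitted=6
After char 10 ('a'=26): chars_in_quartet=3 acc=0xDDDA bytes_emitted=6
After char 11 ('X'=23): chars_in_quartet=4 acc=0x377697 -> emit 37 76 97, reset; bytes_emitted=9
After char 12 ('8'=60): chars_in_quartet=1 acc=0x3C bytes_emitted=9
After char 13 ('A'=0): chars_in_quartet=2 acc=0xF00 bytes_emitted=9
Padding '==': partial quartet acc=0xF00 -> emit F0; bytes_emitted=10

Answer: B1 8E 40 DC 99 83 37 76 97 F0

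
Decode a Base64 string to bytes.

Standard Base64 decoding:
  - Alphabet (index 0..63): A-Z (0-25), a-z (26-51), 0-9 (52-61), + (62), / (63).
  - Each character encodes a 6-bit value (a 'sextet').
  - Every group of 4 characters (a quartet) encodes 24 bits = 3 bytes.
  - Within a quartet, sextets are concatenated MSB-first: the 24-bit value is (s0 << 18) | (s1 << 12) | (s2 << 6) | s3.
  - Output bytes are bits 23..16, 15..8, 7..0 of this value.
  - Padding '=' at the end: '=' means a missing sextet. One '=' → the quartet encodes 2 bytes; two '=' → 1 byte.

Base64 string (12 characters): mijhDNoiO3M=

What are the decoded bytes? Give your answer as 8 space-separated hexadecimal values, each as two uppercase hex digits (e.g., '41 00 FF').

Answer: 9A 28 E1 0C DA 22 3B 73

Derivation:
After char 0 ('m'=38): chars_in_quartet=1 acc=0x26 bytes_emitted=0
After char 1 ('i'=34): chars_in_quartet=2 acc=0x9A2 bytes_emitted=0
After char 2 ('j'=35): chars_in_quartet=3 acc=0x268A3 bytes_emitted=0
After char 3 ('h'=33): chars_in_quartet=4 acc=0x9A28E1 -> emit 9A 28 E1, reset; bytes_emitted=3
After char 4 ('D'=3): chars_in_quartet=1 acc=0x3 bytes_emitted=3
After char 5 ('N'=13): chars_in_quartet=2 acc=0xCD bytes_emitted=3
After char 6 ('o'=40): chars_in_quartet=3 acc=0x3368 bytes_emitted=3
After char 7 ('i'=34): chars_in_quartet=4 acc=0xCDA22 -> emit 0C DA 22, reset; bytes_emitted=6
After char 8 ('O'=14): chars_in_quartet=1 acc=0xE bytes_emitted=6
After char 9 ('3'=55): chars_in_quartet=2 acc=0x3B7 bytes_emitted=6
After char 10 ('M'=12): chars_in_quartet=3 acc=0xEDCC bytes_emitted=6
Padding '=': partial quartet acc=0xEDCC -> emit 3B 73; bytes_emitted=8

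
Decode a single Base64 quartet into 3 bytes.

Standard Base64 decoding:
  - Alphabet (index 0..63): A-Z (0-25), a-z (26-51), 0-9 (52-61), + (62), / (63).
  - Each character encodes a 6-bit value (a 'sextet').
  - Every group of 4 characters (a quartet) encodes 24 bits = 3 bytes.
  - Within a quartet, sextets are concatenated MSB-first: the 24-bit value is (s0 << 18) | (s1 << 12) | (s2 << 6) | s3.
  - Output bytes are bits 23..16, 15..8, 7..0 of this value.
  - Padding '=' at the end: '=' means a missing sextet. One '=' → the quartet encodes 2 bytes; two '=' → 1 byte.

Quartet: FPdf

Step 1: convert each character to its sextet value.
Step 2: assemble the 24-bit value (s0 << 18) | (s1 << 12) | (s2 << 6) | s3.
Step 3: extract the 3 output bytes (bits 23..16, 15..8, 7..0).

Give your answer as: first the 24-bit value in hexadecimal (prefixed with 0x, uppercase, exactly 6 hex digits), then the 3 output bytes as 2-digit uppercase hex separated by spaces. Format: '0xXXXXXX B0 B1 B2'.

Sextets: F=5, P=15, d=29, f=31
24-bit: (5<<18) | (15<<12) | (29<<6) | 31
      = 0x140000 | 0x00F000 | 0x000740 | 0x00001F
      = 0x14F75F
Bytes: (v>>16)&0xFF=14, (v>>8)&0xFF=F7, v&0xFF=5F

Answer: 0x14F75F 14 F7 5F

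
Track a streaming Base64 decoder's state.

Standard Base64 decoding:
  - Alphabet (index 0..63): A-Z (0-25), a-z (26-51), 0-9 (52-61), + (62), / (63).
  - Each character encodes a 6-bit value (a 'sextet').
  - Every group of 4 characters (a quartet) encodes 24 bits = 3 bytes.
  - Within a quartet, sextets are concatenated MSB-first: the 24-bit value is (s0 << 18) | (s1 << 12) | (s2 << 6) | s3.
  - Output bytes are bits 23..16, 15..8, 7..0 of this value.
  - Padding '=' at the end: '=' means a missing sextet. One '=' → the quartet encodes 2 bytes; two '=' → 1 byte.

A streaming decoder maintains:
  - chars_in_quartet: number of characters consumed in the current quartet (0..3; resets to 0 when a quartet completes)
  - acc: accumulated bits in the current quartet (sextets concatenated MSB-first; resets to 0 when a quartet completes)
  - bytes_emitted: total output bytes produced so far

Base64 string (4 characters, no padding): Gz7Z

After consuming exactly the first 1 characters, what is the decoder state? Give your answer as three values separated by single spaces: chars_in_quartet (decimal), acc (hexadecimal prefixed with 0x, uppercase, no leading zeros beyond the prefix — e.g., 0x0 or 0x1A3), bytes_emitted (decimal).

After char 0 ('G'=6): chars_in_quartet=1 acc=0x6 bytes_emitted=0

Answer: 1 0x6 0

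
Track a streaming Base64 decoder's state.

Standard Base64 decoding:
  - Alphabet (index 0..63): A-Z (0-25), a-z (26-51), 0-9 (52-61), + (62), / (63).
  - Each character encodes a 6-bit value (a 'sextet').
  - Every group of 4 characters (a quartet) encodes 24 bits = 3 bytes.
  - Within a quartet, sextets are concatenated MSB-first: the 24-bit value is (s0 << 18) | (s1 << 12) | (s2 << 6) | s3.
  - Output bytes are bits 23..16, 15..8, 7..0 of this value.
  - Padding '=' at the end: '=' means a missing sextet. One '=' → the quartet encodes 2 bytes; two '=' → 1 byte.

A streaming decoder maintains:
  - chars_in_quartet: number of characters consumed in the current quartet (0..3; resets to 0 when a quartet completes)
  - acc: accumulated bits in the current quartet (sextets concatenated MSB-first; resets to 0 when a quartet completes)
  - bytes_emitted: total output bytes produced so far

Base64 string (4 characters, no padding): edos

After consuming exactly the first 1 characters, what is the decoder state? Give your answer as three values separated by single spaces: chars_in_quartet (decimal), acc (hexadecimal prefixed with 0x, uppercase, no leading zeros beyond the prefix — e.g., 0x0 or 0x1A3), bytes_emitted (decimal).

Answer: 1 0x1E 0

Derivation:
After char 0 ('e'=30): chars_in_quartet=1 acc=0x1E bytes_emitted=0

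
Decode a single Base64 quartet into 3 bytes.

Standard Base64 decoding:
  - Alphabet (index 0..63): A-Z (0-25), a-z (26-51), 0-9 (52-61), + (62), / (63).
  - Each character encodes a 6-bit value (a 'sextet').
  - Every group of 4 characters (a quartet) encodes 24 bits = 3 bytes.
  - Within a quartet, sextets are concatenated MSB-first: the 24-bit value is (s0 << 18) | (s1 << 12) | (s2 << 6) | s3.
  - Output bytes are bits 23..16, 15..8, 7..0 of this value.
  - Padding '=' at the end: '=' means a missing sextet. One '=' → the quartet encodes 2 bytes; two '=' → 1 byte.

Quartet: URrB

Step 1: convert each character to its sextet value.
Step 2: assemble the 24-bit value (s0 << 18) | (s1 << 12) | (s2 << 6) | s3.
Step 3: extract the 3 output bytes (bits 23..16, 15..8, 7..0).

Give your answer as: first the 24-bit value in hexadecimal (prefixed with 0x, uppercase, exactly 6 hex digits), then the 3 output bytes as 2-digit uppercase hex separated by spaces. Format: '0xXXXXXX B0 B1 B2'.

Answer: 0x511AC1 51 1A C1

Derivation:
Sextets: U=20, R=17, r=43, B=1
24-bit: (20<<18) | (17<<12) | (43<<6) | 1
      = 0x500000 | 0x011000 | 0x000AC0 | 0x000001
      = 0x511AC1
Bytes: (v>>16)&0xFF=51, (v>>8)&0xFF=1A, v&0xFF=C1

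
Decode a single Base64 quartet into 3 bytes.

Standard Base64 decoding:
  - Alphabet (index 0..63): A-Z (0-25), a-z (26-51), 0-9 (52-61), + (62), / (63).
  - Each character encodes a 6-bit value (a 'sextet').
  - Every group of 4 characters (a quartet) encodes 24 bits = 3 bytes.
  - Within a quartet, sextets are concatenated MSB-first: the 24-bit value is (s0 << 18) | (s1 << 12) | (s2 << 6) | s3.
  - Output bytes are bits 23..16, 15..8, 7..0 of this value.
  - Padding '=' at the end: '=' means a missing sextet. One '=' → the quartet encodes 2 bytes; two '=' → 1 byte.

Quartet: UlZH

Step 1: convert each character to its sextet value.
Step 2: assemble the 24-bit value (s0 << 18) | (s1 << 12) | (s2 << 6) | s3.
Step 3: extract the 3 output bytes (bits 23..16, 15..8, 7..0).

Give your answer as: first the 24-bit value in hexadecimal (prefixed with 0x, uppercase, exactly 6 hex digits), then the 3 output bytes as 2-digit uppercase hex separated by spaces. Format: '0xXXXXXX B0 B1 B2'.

Sextets: U=20, l=37, Z=25, H=7
24-bit: (20<<18) | (37<<12) | (25<<6) | 7
      = 0x500000 | 0x025000 | 0x000640 | 0x000007
      = 0x525647
Bytes: (v>>16)&0xFF=52, (v>>8)&0xFF=56, v&0xFF=47

Answer: 0x525647 52 56 47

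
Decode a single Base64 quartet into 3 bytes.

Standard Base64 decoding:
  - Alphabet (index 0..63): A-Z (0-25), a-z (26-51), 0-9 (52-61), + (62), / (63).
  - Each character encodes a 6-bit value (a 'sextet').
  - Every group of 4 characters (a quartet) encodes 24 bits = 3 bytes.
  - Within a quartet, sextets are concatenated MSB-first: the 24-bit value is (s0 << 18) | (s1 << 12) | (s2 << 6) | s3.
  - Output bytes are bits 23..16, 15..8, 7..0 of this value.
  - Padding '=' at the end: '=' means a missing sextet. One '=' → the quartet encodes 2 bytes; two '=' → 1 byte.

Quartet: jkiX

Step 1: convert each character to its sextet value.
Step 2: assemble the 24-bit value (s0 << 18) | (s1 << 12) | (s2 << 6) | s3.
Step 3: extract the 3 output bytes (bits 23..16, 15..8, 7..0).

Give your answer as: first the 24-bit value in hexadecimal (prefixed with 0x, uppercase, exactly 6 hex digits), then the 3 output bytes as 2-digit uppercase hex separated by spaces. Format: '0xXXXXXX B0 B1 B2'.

Answer: 0x8E4897 8E 48 97

Derivation:
Sextets: j=35, k=36, i=34, X=23
24-bit: (35<<18) | (36<<12) | (34<<6) | 23
      = 0x8C0000 | 0x024000 | 0x000880 | 0x000017
      = 0x8E4897
Bytes: (v>>16)&0xFF=8E, (v>>8)&0xFF=48, v&0xFF=97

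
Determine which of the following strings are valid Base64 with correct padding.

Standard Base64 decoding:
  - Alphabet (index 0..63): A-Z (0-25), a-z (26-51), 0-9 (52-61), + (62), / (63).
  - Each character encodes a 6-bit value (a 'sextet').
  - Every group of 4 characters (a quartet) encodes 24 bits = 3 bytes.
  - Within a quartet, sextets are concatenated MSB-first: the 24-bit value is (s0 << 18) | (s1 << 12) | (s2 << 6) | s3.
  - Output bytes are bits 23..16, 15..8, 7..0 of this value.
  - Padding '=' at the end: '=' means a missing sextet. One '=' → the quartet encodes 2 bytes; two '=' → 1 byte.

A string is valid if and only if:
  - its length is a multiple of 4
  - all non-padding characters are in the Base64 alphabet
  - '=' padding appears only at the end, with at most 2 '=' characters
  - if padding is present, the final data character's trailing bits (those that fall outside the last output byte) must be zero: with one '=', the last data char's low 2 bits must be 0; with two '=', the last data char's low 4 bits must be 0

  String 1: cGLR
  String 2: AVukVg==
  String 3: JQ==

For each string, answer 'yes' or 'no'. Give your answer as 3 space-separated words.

String 1: 'cGLR' → valid
String 2: 'AVukVg==' → valid
String 3: 'JQ==' → valid

Answer: yes yes yes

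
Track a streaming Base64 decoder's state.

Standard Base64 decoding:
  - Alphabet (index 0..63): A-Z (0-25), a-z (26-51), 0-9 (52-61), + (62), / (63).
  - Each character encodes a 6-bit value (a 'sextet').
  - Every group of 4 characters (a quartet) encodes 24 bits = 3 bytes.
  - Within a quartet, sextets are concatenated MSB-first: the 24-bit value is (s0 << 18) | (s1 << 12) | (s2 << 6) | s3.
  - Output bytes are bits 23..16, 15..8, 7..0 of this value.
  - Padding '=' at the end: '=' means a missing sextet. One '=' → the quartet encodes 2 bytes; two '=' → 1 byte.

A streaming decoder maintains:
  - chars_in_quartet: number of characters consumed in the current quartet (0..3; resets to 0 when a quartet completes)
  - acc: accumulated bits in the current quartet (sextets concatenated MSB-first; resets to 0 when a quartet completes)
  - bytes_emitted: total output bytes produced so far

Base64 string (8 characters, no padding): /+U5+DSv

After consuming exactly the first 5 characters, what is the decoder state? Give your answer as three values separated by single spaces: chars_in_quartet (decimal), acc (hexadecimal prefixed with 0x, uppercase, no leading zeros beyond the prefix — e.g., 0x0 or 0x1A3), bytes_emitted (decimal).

Answer: 1 0x3E 3

Derivation:
After char 0 ('/'=63): chars_in_quartet=1 acc=0x3F bytes_emitted=0
After char 1 ('+'=62): chars_in_quartet=2 acc=0xFFE bytes_emitted=0
After char 2 ('U'=20): chars_in_quartet=3 acc=0x3FF94 bytes_emitted=0
After char 3 ('5'=57): chars_in_quartet=4 acc=0xFFE539 -> emit FF E5 39, reset; bytes_emitted=3
After char 4 ('+'=62): chars_in_quartet=1 acc=0x3E bytes_emitted=3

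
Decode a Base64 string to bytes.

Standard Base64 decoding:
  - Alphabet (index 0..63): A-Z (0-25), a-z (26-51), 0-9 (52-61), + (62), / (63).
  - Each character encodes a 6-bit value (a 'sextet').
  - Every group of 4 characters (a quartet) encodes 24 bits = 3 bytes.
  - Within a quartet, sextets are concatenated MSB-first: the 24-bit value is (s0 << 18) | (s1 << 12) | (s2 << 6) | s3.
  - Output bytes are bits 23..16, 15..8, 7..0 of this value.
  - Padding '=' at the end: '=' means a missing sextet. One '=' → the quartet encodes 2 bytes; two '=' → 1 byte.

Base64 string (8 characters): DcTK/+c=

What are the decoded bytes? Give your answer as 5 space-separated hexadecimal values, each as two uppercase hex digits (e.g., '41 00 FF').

Answer: 0D C4 CA FF E7

Derivation:
After char 0 ('D'=3): chars_in_quartet=1 acc=0x3 bytes_emitted=0
After char 1 ('c'=28): chars_in_quartet=2 acc=0xDC bytes_emitted=0
After char 2 ('T'=19): chars_in_quartet=3 acc=0x3713 bytes_emitted=0
After char 3 ('K'=10): chars_in_quartet=4 acc=0xDC4CA -> emit 0D C4 CA, reset; bytes_emitted=3
After char 4 ('/'=63): chars_in_quartet=1 acc=0x3F bytes_emitted=3
After char 5 ('+'=62): chars_in_quartet=2 acc=0xFFE bytes_emitted=3
After char 6 ('c'=28): chars_in_quartet=3 acc=0x3FF9C bytes_emitted=3
Padding '=': partial quartet acc=0x3FF9C -> emit FF E7; bytes_emitted=5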